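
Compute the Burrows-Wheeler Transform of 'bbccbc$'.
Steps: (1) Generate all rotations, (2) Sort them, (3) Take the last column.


Rotations (sorted):
  0: $bbccbc -> last char: c
  1: bbccbc$ -> last char: $
  2: bc$bbcc -> last char: c
  3: bccbc$b -> last char: b
  4: c$bbccb -> last char: b
  5: cbc$bbc -> last char: c
  6: ccbc$bb -> last char: b


BWT = c$cbbcb


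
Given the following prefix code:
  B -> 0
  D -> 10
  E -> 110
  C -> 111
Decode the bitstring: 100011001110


Decoding step by step:
Bits 10 -> D
Bits 0 -> B
Bits 0 -> B
Bits 110 -> E
Bits 0 -> B
Bits 111 -> C
Bits 0 -> B


Decoded message: DBBEBCB


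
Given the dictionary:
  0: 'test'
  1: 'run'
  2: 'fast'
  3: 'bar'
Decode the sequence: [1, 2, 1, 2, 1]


Look up each index in the dictionary:
  1 -> 'run'
  2 -> 'fast'
  1 -> 'run'
  2 -> 'fast'
  1 -> 'run'

Decoded: "run fast run fast run"


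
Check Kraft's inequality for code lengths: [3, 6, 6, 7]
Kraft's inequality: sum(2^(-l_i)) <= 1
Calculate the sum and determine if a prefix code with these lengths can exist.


Sum = 2^(-3) + 2^(-6) + 2^(-6) + 2^(-7)
    = 0.125 + 0.015625 + 0.015625 + 0.0078125
    = 21/128 = 0.1640625
Since 0.1640625 <= 1, Kraft's inequality IS satisfied.
A prefix code with these lengths CAN exist.

Kraft sum = 0.1640625. Satisfied.


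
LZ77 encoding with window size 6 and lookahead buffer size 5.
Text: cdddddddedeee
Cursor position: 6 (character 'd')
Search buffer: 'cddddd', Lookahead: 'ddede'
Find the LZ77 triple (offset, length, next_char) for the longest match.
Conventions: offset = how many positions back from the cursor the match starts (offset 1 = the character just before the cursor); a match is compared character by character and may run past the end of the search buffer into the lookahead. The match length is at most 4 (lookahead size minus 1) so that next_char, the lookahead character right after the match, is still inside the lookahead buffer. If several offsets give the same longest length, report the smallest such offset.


Try each offset into the search buffer:
  offset=1 (pos 5, char 'd'): match length 2
  offset=2 (pos 4, char 'd'): match length 2
  offset=3 (pos 3, char 'd'): match length 2
  offset=4 (pos 2, char 'd'): match length 2
  offset=5 (pos 1, char 'd'): match length 2
  offset=6 (pos 0, char 'c'): match length 0
Longest match has length 2, found at offsets 1, 2, 3, 4, 5; take the smallest, offset 1.
next_char = character at position 6 + 2 = 8 -> 'e'

Best match: offset=1, length=2 (matching 'dd' starting at position 5)
LZ77 triple: (1, 2, 'e')


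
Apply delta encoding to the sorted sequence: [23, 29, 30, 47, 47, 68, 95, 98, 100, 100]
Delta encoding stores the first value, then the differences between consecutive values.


First value: 23
Deltas:
  29 - 23 = 6
  30 - 29 = 1
  47 - 30 = 17
  47 - 47 = 0
  68 - 47 = 21
  95 - 68 = 27
  98 - 95 = 3
  100 - 98 = 2
  100 - 100 = 0


Delta encoded: [23, 6, 1, 17, 0, 21, 27, 3, 2, 0]


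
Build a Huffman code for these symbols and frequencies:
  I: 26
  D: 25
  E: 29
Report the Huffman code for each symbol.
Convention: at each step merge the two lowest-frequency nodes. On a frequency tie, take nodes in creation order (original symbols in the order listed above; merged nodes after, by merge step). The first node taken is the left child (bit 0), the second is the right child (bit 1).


Huffman tree construction:
Step 1: Merge D(25) + I(26) = 51
Step 2: Merge E(29) + (D+I)(51) = 80
Read each symbol's code off the tree from the root (left child = 0, right child = 1).

Codes:
  I: 11 (length 2)
  D: 10 (length 2)
  E: 0 (length 1)
Average code length: 131/80 = 1.6375 bits/symbol


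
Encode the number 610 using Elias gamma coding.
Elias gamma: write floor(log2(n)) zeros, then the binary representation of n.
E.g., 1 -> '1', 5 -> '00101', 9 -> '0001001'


num_bits = floor(log2(610)) + 1 = 10
leading_zeros = num_bits - 1 = 9
binary(610) = 1001100010

Elias gamma(610) = '000000000' + '1001100010' = 0000000001001100010 (19 bits)


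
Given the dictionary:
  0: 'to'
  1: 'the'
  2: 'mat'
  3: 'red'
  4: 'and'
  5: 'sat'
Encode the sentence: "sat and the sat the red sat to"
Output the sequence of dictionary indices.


Look up each word in the dictionary:
  'sat' -> 5
  'and' -> 4
  'the' -> 1
  'sat' -> 5
  'the' -> 1
  'red' -> 3
  'sat' -> 5
  'to' -> 0

Encoded: [5, 4, 1, 5, 1, 3, 5, 0]


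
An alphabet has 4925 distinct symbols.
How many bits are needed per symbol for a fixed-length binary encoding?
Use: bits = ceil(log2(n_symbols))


log2(4925) = 12.2659
Bracket: 2^12 = 4096 < 4925 <= 2^13 = 8192
So ceil(log2(4925)) = 13

bits = ceil(log2(4925)) = ceil(12.2659) = 13 bits


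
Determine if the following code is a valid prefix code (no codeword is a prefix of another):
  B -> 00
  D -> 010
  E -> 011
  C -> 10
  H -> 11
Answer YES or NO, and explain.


Checking each pair (does one codeword prefix another?):
  B='00' vs D='010': no prefix
  B='00' vs E='011': no prefix
  B='00' vs C='10': no prefix
  B='00' vs H='11': no prefix
  D='010' vs B='00': no prefix
  D='010' vs E='011': no prefix
  D='010' vs C='10': no prefix
  D='010' vs H='11': no prefix
  E='011' vs B='00': no prefix
  E='011' vs D='010': no prefix
  E='011' vs C='10': no prefix
  E='011' vs H='11': no prefix
  C='10' vs B='00': no prefix
  C='10' vs D='010': no prefix
  C='10' vs E='011': no prefix
  C='10' vs H='11': no prefix
  H='11' vs B='00': no prefix
  H='11' vs D='010': no prefix
  H='11' vs E='011': no prefix
  H='11' vs C='10': no prefix
No violation found over all pairs.

YES -- this is a valid prefix code. No codeword is a prefix of any other codeword.


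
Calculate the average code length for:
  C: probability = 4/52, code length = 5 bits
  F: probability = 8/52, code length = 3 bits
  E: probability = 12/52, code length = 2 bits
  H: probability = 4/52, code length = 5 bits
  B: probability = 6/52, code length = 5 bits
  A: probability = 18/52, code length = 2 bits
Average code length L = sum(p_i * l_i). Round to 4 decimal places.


Weighted contributions p_i * l_i:
  C: (4/52) * 5 = 20/52
  F: (8/52) * 3 = 24/52
  E: (12/52) * 2 = 24/52
  H: (4/52) * 5 = 20/52
  B: (6/52) * 5 = 30/52
  A: (18/52) * 2 = 36/52
Sum = (20 + 24 + 24 + 20 + 30 + 36)/52 = 154/52

L = 154/52 = 2.9615 bits/symbol


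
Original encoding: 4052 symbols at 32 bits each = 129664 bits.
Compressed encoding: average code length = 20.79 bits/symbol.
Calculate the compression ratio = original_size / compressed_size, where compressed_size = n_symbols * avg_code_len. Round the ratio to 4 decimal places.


original_size = n_symbols * orig_bits = 4052 * 32 = 129664 bits
compressed_size = n_symbols * avg_code_len = 4052 * 20.79 = 84241.08 bits
ratio = original_size / compressed_size = 129664 / 84241.08 = 1.5392

Compression ratio = 1.5392


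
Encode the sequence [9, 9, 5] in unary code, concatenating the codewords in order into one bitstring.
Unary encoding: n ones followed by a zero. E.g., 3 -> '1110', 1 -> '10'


Encode each number as n ones followed by a terminating 0:
  9 -> 1111111110 (10 bits)
  9 -> 1111111110 (10 bits)
  5 -> 111110 (6 bits)
Total length = 10 + 10 + 6 = 26 bits.

Unary([9, 9, 5]) = 11111111101111111110111110 (26 bits)


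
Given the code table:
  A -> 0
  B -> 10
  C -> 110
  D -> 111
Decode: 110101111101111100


Decoding:
110 -> C
10 -> B
111 -> D
110 -> C
111 -> D
110 -> C
0 -> A


Result: CBDCDCA


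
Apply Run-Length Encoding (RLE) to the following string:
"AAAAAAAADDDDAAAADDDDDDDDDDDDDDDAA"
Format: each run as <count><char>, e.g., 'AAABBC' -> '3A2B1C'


Scanning runs left to right:
  i=0: run of 'A' x 8 -> '8A'
  i=8: run of 'D' x 4 -> '4D'
  i=12: run of 'A' x 4 -> '4A'
  i=16: run of 'D' x 15 -> '15D'
  i=31: run of 'A' x 2 -> '2A'

RLE = 8A4D4A15D2A


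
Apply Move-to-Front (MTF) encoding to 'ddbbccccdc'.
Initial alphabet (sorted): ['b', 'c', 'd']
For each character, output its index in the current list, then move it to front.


MTF encoding:
'd': index 2 in ['b', 'c', 'd'] -> ['d', 'b', 'c']
'd': index 0 in ['d', 'b', 'c'] -> ['d', 'b', 'c']
'b': index 1 in ['d', 'b', 'c'] -> ['b', 'd', 'c']
'b': index 0 in ['b', 'd', 'c'] -> ['b', 'd', 'c']
'c': index 2 in ['b', 'd', 'c'] -> ['c', 'b', 'd']
'c': index 0 in ['c', 'b', 'd'] -> ['c', 'b', 'd']
'c': index 0 in ['c', 'b', 'd'] -> ['c', 'b', 'd']
'c': index 0 in ['c', 'b', 'd'] -> ['c', 'b', 'd']
'd': index 2 in ['c', 'b', 'd'] -> ['d', 'c', 'b']
'c': index 1 in ['d', 'c', 'b'] -> ['c', 'd', 'b']


Output: [2, 0, 1, 0, 2, 0, 0, 0, 2, 1]


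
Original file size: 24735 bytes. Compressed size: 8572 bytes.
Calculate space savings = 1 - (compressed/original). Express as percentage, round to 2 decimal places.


ratio = compressed/original = 8572/24735 = 0.346553
savings = 1 - ratio = 1 - 0.346553 = 0.653447
as a percentage: 0.653447 * 100 = 65.34%

Space savings = 1 - 8572/24735 = 65.34%


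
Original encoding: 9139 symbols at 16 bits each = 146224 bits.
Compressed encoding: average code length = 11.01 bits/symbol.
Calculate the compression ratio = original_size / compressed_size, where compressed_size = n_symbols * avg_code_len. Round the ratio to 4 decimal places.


original_size = n_symbols * orig_bits = 9139 * 16 = 146224 bits
compressed_size = n_symbols * avg_code_len = 9139 * 11.01 = 100620.39 bits
ratio = original_size / compressed_size = 146224 / 100620.39 = 1.4532

Compression ratio = 1.4532


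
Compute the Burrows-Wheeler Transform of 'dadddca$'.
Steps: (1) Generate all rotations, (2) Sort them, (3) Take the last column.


Rotations (sorted):
  0: $dadddca -> last char: a
  1: a$dadddc -> last char: c
  2: adddca$d -> last char: d
  3: ca$daddd -> last char: d
  4: dadddca$ -> last char: $
  5: dca$dadd -> last char: d
  6: ddca$dad -> last char: d
  7: dddca$da -> last char: a


BWT = acdd$dda


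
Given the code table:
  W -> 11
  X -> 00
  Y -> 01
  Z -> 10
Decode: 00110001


Decoding:
00 -> X
11 -> W
00 -> X
01 -> Y


Result: XWXY


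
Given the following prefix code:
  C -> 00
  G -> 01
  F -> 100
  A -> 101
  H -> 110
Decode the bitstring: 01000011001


Decoding step by step:
Bits 01 -> G
Bits 00 -> C
Bits 00 -> C
Bits 110 -> H
Bits 01 -> G


Decoded message: GCCHG


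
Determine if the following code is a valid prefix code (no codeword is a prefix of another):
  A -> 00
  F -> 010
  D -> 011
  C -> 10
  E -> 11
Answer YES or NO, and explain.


Checking each pair (does one codeword prefix another?):
  A='00' vs F='010': no prefix
  A='00' vs D='011': no prefix
  A='00' vs C='10': no prefix
  A='00' vs E='11': no prefix
  F='010' vs A='00': no prefix
  F='010' vs D='011': no prefix
  F='010' vs C='10': no prefix
  F='010' vs E='11': no prefix
  D='011' vs A='00': no prefix
  D='011' vs F='010': no prefix
  D='011' vs C='10': no prefix
  D='011' vs E='11': no prefix
  C='10' vs A='00': no prefix
  C='10' vs F='010': no prefix
  C='10' vs D='011': no prefix
  C='10' vs E='11': no prefix
  E='11' vs A='00': no prefix
  E='11' vs F='010': no prefix
  E='11' vs D='011': no prefix
  E='11' vs C='10': no prefix
No violation found over all pairs.

YES -- this is a valid prefix code. No codeword is a prefix of any other codeword.


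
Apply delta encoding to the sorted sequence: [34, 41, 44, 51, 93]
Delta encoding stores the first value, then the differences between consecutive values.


First value: 34
Deltas:
  41 - 34 = 7
  44 - 41 = 3
  51 - 44 = 7
  93 - 51 = 42


Delta encoded: [34, 7, 3, 7, 42]


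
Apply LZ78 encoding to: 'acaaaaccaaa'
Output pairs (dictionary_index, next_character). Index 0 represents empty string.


LZ78 encoding steps:
Dictionary: {0: ''}
Step 1: w='' (idx 0), next='a' -> output (0, 'a'), add 'a' as idx 1
Step 2: w='' (idx 0), next='c' -> output (0, 'c'), add 'c' as idx 2
Step 3: w='a' (idx 1), next='a' -> output (1, 'a'), add 'aa' as idx 3
Step 4: w='aa' (idx 3), next='c' -> output (3, 'c'), add 'aac' as idx 4
Step 5: w='c' (idx 2), next='a' -> output (2, 'a'), add 'ca' as idx 5
Step 6: w='aa' (idx 3), end of input -> output (3, '')


Encoded: [(0, 'a'), (0, 'c'), (1, 'a'), (3, 'c'), (2, 'a'), (3, '')]


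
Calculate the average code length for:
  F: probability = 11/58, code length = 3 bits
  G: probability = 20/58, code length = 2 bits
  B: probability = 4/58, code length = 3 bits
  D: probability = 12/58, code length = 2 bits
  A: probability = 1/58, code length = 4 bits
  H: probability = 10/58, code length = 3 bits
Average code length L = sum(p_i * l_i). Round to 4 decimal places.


Weighted contributions p_i * l_i:
  F: (11/58) * 3 = 33/58
  G: (20/58) * 2 = 40/58
  B: (4/58) * 3 = 12/58
  D: (12/58) * 2 = 24/58
  A: (1/58) * 4 = 4/58
  H: (10/58) * 3 = 30/58
Sum = (33 + 40 + 12 + 24 + 4 + 30)/58 = 143/58

L = 143/58 = 2.4655 bits/symbol


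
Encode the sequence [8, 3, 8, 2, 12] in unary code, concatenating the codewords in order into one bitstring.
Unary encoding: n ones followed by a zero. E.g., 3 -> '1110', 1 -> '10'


Encode each number as n ones followed by a terminating 0:
  8 -> 111111110 (9 bits)
  3 -> 1110 (4 bits)
  8 -> 111111110 (9 bits)
  2 -> 110 (3 bits)
  12 -> 1111111111110 (13 bits)
Total length = 9 + 4 + 9 + 3 + 13 = 38 bits.

Unary([8, 3, 8, 2, 12]) = 11111111011101111111101101111111111110 (38 bits)


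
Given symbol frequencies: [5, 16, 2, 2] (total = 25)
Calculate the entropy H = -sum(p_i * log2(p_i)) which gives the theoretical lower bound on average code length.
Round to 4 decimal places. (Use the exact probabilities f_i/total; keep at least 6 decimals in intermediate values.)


Per-symbol terms -p_i * log2(p_i) with p_i = f_i/25:
  p = 5/25 = 0.200000: log2(p) = -2.321928, -p*log2(p) = 0.464386
  p = 16/25 = 0.640000: log2(p) = -0.643856, -p*log2(p) = 0.412068
  p = 2/25 = 0.080000: log2(p) = -3.643856, -p*log2(p) = 0.291508
  p = 2/25 = 0.080000: log2(p) = -3.643856, -p*log2(p) = 0.291508
H = 0.464386 + 0.412068 + 0.291508 + 0.291508 = 1.459470

H = 1.4595 bits/symbol


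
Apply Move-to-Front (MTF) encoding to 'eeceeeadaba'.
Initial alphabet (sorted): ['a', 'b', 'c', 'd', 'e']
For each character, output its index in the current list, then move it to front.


MTF encoding:
'e': index 4 in ['a', 'b', 'c', 'd', 'e'] -> ['e', 'a', 'b', 'c', 'd']
'e': index 0 in ['e', 'a', 'b', 'c', 'd'] -> ['e', 'a', 'b', 'c', 'd']
'c': index 3 in ['e', 'a', 'b', 'c', 'd'] -> ['c', 'e', 'a', 'b', 'd']
'e': index 1 in ['c', 'e', 'a', 'b', 'd'] -> ['e', 'c', 'a', 'b', 'd']
'e': index 0 in ['e', 'c', 'a', 'b', 'd'] -> ['e', 'c', 'a', 'b', 'd']
'e': index 0 in ['e', 'c', 'a', 'b', 'd'] -> ['e', 'c', 'a', 'b', 'd']
'a': index 2 in ['e', 'c', 'a', 'b', 'd'] -> ['a', 'e', 'c', 'b', 'd']
'd': index 4 in ['a', 'e', 'c', 'b', 'd'] -> ['d', 'a', 'e', 'c', 'b']
'a': index 1 in ['d', 'a', 'e', 'c', 'b'] -> ['a', 'd', 'e', 'c', 'b']
'b': index 4 in ['a', 'd', 'e', 'c', 'b'] -> ['b', 'a', 'd', 'e', 'c']
'a': index 1 in ['b', 'a', 'd', 'e', 'c'] -> ['a', 'b', 'd', 'e', 'c']


Output: [4, 0, 3, 1, 0, 0, 2, 4, 1, 4, 1]


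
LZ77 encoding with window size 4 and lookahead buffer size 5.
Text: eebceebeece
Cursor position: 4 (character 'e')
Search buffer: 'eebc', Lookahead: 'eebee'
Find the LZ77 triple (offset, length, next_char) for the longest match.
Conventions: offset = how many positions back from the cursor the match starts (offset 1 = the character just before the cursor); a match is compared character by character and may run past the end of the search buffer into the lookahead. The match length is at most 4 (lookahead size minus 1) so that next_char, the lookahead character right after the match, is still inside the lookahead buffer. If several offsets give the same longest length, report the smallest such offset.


Try each offset into the search buffer:
  offset=1 (pos 3, char 'c'): match length 0
  offset=2 (pos 2, char 'b'): match length 0
  offset=3 (pos 1, char 'e'): match length 1
  offset=4 (pos 0, char 'e'): match length 3
Longest match has length 3 at offset 4.
next_char = character at position 4 + 3 = 7 -> 'e'

Best match: offset=4, length=3 (matching 'eeb' starting at position 0)
LZ77 triple: (4, 3, 'e')


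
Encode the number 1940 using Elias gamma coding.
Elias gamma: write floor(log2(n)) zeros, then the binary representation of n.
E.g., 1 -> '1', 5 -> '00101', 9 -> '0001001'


num_bits = floor(log2(1940)) + 1 = 11
leading_zeros = num_bits - 1 = 10
binary(1940) = 11110010100

Elias gamma(1940) = '0000000000' + '11110010100' = 000000000011110010100 (21 bits)


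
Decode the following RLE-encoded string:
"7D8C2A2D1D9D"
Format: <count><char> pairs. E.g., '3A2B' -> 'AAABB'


Expanding each <count><char> pair:
  7D -> 'DDDDDDD'
  8C -> 'CCCCCCCC'
  2A -> 'AA'
  2D -> 'DD'
  1D -> 'D'
  9D -> 'DDDDDDDDD'

Decoded = DDDDDDDCCCCCCCCAADDDDDDDDDDDD


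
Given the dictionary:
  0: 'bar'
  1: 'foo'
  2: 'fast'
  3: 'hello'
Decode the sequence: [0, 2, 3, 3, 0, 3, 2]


Look up each index in the dictionary:
  0 -> 'bar'
  2 -> 'fast'
  3 -> 'hello'
  3 -> 'hello'
  0 -> 'bar'
  3 -> 'hello'
  2 -> 'fast'

Decoded: "bar fast hello hello bar hello fast"


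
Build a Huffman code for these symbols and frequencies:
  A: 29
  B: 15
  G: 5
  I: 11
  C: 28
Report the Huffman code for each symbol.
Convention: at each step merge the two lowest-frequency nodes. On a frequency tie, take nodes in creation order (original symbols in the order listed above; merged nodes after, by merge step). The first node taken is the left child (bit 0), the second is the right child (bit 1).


Huffman tree construction:
Step 1: Merge G(5) + I(11) = 16
Step 2: Merge B(15) + (G+I)(16) = 31
Step 3: Merge C(28) + A(29) = 57
Step 4: Merge (B+(G+I))(31) + (C+A)(57) = 88
Read each symbol's code off the tree from the root (left child = 0, right child = 1).

Codes:
  A: 11 (length 2)
  B: 00 (length 2)
  G: 010 (length 3)
  I: 011 (length 3)
  C: 10 (length 2)
Average code length: 192/88 = 2.1818 bits/symbol


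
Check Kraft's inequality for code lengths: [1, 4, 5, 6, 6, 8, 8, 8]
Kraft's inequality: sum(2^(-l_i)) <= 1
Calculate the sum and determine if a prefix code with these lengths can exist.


Sum = 2^(-1) + 2^(-4) + 2^(-5) + 2^(-6) + 2^(-6) + 2^(-8) + 2^(-8) + 2^(-8)
    = 0.5 + 0.0625 + 0.03125 + 0.015625 + 0.015625 + 0.00390625 + 0.00390625 + 0.00390625
    = 163/256 = 0.63671875
Since 0.63671875 <= 1, Kraft's inequality IS satisfied.
A prefix code with these lengths CAN exist.

Kraft sum = 0.63671875. Satisfied.


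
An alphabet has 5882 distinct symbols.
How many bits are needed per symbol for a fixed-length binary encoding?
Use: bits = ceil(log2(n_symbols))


log2(5882) = 12.5221
Bracket: 2^12 = 4096 < 5882 <= 2^13 = 8192
So ceil(log2(5882)) = 13

bits = ceil(log2(5882)) = ceil(12.5221) = 13 bits


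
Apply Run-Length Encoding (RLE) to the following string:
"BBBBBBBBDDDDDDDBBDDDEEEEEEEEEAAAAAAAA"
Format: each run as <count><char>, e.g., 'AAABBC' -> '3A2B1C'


Scanning runs left to right:
  i=0: run of 'B' x 8 -> '8B'
  i=8: run of 'D' x 7 -> '7D'
  i=15: run of 'B' x 2 -> '2B'
  i=17: run of 'D' x 3 -> '3D'
  i=20: run of 'E' x 9 -> '9E'
  i=29: run of 'A' x 8 -> '8A'

RLE = 8B7D2B3D9E8A


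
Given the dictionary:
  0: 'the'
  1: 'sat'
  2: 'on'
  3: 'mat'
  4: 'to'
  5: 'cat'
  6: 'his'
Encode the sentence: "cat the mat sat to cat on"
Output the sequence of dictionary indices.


Look up each word in the dictionary:
  'cat' -> 5
  'the' -> 0
  'mat' -> 3
  'sat' -> 1
  'to' -> 4
  'cat' -> 5
  'on' -> 2

Encoded: [5, 0, 3, 1, 4, 5, 2]


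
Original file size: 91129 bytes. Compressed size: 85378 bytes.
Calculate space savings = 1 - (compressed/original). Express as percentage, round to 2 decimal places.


ratio = compressed/original = 85378/91129 = 0.936892
savings = 1 - ratio = 1 - 0.936892 = 0.063108
as a percentage: 0.063108 * 100 = 6.31%

Space savings = 1 - 85378/91129 = 6.31%


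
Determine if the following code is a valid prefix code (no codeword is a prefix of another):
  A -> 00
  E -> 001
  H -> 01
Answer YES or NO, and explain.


Checking each pair (does one codeword prefix another?):
  A='00' vs E='001': prefix -- VIOLATION

NO -- this is NOT a valid prefix code. A (00) is a prefix of E (001).


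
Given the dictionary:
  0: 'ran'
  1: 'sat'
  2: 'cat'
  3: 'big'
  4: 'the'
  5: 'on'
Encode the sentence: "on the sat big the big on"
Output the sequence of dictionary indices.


Look up each word in the dictionary:
  'on' -> 5
  'the' -> 4
  'sat' -> 1
  'big' -> 3
  'the' -> 4
  'big' -> 3
  'on' -> 5

Encoded: [5, 4, 1, 3, 4, 3, 5]


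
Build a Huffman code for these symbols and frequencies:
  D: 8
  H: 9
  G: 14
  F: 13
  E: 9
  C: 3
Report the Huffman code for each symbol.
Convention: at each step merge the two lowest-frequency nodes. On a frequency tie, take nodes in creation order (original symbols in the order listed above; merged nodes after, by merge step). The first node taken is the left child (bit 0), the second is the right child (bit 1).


Huffman tree construction:
Step 1: Merge C(3) + D(8) = 11
Step 2: Merge H(9) + E(9) = 18
Step 3: Merge (C+D)(11) + F(13) = 24
Step 4: Merge G(14) + (H+E)(18) = 32
Step 5: Merge ((C+D)+F)(24) + (G+(H+E))(32) = 56
Read each symbol's code off the tree from the root (left child = 0, right child = 1).

Codes:
  D: 001 (length 3)
  H: 110 (length 3)
  G: 10 (length 2)
  F: 01 (length 2)
  E: 111 (length 3)
  C: 000 (length 3)
Average code length: 141/56 = 2.5179 bits/symbol


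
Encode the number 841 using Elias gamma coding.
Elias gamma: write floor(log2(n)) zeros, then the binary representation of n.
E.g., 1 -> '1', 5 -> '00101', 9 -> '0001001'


num_bits = floor(log2(841)) + 1 = 10
leading_zeros = num_bits - 1 = 9
binary(841) = 1101001001

Elias gamma(841) = '000000000' + '1101001001' = 0000000001101001001 (19 bits)


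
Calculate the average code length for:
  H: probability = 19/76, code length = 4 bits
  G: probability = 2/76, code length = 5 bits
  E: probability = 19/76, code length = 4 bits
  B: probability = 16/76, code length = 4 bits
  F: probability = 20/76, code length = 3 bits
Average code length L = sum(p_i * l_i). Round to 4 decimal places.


Weighted contributions p_i * l_i:
  H: (19/76) * 4 = 76/76
  G: (2/76) * 5 = 10/76
  E: (19/76) * 4 = 76/76
  B: (16/76) * 4 = 64/76
  F: (20/76) * 3 = 60/76
Sum = (76 + 10 + 76 + 64 + 60)/76 = 286/76

L = 286/76 = 3.7632 bits/symbol


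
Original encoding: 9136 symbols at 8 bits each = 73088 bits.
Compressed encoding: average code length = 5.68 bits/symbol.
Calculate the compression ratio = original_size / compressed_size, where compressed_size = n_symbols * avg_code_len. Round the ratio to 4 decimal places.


original_size = n_symbols * orig_bits = 9136 * 8 = 73088 bits
compressed_size = n_symbols * avg_code_len = 9136 * 5.68 = 51892.48 bits
ratio = original_size / compressed_size = 73088 / 51892.48 = 1.4085

Compression ratio = 1.4085


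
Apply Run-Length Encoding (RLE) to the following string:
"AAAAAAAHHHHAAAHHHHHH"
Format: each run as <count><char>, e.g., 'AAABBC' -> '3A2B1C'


Scanning runs left to right:
  i=0: run of 'A' x 7 -> '7A'
  i=7: run of 'H' x 4 -> '4H'
  i=11: run of 'A' x 3 -> '3A'
  i=14: run of 'H' x 6 -> '6H'

RLE = 7A4H3A6H


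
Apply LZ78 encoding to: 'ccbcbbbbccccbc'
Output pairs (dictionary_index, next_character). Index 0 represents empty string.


LZ78 encoding steps:
Dictionary: {0: ''}
Step 1: w='' (idx 0), next='c' -> output (0, 'c'), add 'c' as idx 1
Step 2: w='c' (idx 1), next='b' -> output (1, 'b'), add 'cb' as idx 2
Step 3: w='cb' (idx 2), next='b' -> output (2, 'b'), add 'cbb' as idx 3
Step 4: w='' (idx 0), next='b' -> output (0, 'b'), add 'b' as idx 4
Step 5: w='b' (idx 4), next='c' -> output (4, 'c'), add 'bc' as idx 5
Step 6: w='c' (idx 1), next='c' -> output (1, 'c'), add 'cc' as idx 6
Step 7: w='cb' (idx 2), next='c' -> output (2, 'c'), add 'cbc' as idx 7


Encoded: [(0, 'c'), (1, 'b'), (2, 'b'), (0, 'b'), (4, 'c'), (1, 'c'), (2, 'c')]


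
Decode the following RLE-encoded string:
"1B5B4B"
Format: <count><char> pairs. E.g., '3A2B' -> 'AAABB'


Expanding each <count><char> pair:
  1B -> 'B'
  5B -> 'BBBBB'
  4B -> 'BBBB'

Decoded = BBBBBBBBBB


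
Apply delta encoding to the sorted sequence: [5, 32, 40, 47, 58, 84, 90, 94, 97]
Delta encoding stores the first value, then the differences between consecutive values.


First value: 5
Deltas:
  32 - 5 = 27
  40 - 32 = 8
  47 - 40 = 7
  58 - 47 = 11
  84 - 58 = 26
  90 - 84 = 6
  94 - 90 = 4
  97 - 94 = 3


Delta encoded: [5, 27, 8, 7, 11, 26, 6, 4, 3]


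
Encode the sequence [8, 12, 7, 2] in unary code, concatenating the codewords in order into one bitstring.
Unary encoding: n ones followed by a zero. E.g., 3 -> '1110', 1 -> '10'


Encode each number as n ones followed by a terminating 0:
  8 -> 111111110 (9 bits)
  12 -> 1111111111110 (13 bits)
  7 -> 11111110 (8 bits)
  2 -> 110 (3 bits)
Total length = 9 + 13 + 8 + 3 = 33 bits.

Unary([8, 12, 7, 2]) = 111111110111111111111011111110110 (33 bits)


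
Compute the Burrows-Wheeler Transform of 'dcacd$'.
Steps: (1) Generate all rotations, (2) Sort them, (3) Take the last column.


Rotations (sorted):
  0: $dcacd -> last char: d
  1: acd$dc -> last char: c
  2: cacd$d -> last char: d
  3: cd$dca -> last char: a
  4: d$dcac -> last char: c
  5: dcacd$ -> last char: $


BWT = dcdac$


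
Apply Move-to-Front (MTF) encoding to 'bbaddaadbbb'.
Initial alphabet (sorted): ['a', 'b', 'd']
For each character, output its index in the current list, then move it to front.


MTF encoding:
'b': index 1 in ['a', 'b', 'd'] -> ['b', 'a', 'd']
'b': index 0 in ['b', 'a', 'd'] -> ['b', 'a', 'd']
'a': index 1 in ['b', 'a', 'd'] -> ['a', 'b', 'd']
'd': index 2 in ['a', 'b', 'd'] -> ['d', 'a', 'b']
'd': index 0 in ['d', 'a', 'b'] -> ['d', 'a', 'b']
'a': index 1 in ['d', 'a', 'b'] -> ['a', 'd', 'b']
'a': index 0 in ['a', 'd', 'b'] -> ['a', 'd', 'b']
'd': index 1 in ['a', 'd', 'b'] -> ['d', 'a', 'b']
'b': index 2 in ['d', 'a', 'b'] -> ['b', 'd', 'a']
'b': index 0 in ['b', 'd', 'a'] -> ['b', 'd', 'a']
'b': index 0 in ['b', 'd', 'a'] -> ['b', 'd', 'a']


Output: [1, 0, 1, 2, 0, 1, 0, 1, 2, 0, 0]


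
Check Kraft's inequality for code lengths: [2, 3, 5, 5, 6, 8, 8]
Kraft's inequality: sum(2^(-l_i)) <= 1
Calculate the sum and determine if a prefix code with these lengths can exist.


Sum = 2^(-2) + 2^(-3) + 2^(-5) + 2^(-5) + 2^(-6) + 2^(-8) + 2^(-8)
    = 0.25 + 0.125 + 0.03125 + 0.03125 + 0.015625 + 0.00390625 + 0.00390625
    = 118/256 = 0.4609375
Since 0.4609375 <= 1, Kraft's inequality IS satisfied.
A prefix code with these lengths CAN exist.

Kraft sum = 0.4609375. Satisfied.


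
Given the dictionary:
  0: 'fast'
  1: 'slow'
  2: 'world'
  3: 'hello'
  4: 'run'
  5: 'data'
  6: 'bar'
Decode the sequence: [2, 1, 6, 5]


Look up each index in the dictionary:
  2 -> 'world'
  1 -> 'slow'
  6 -> 'bar'
  5 -> 'data'

Decoded: "world slow bar data"


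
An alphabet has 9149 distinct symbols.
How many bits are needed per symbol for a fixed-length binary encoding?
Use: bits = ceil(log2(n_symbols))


log2(9149) = 13.1594
Bracket: 2^13 = 8192 < 9149 <= 2^14 = 16384
So ceil(log2(9149)) = 14

bits = ceil(log2(9149)) = ceil(13.1594) = 14 bits


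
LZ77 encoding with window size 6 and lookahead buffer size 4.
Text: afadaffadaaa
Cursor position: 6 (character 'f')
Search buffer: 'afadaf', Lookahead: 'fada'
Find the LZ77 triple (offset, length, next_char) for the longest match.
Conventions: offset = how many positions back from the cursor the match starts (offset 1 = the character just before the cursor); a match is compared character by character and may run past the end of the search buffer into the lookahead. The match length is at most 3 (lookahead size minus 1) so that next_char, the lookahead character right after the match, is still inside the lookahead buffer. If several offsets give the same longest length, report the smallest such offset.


Try each offset into the search buffer:
  offset=1 (pos 5, char 'f'): match length 1
  offset=2 (pos 4, char 'a'): match length 0
  offset=3 (pos 3, char 'd'): match length 0
  offset=4 (pos 2, char 'a'): match length 0
  offset=5 (pos 1, char 'f'): match length 3
  offset=6 (pos 0, char 'a'): match length 0
Longest match has length 3 at offset 5.
next_char = character at position 6 + 3 = 9 -> 'a'

Best match: offset=5, length=3 (matching 'fad' starting at position 1)
LZ77 triple: (5, 3, 'a')


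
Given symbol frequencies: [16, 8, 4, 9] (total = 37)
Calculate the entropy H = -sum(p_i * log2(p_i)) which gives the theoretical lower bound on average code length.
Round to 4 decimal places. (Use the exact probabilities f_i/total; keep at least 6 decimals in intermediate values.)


Per-symbol terms -p_i * log2(p_i) with p_i = f_i/37:
  p = 16/37 = 0.432432: log2(p) = -1.209453, -p*log2(p) = 0.523007
  p = 8/37 = 0.216216: log2(p) = -2.209453, -p*log2(p) = 0.477720
  p = 4/37 = 0.108108: log2(p) = -3.209453, -p*log2(p) = 0.346968
  p = 9/37 = 0.243243: log2(p) = -2.039528, -p*log2(p) = 0.496101
H = 0.523007 + 0.477720 + 0.346968 + 0.496101 = 1.843796

H = 1.8438 bits/symbol


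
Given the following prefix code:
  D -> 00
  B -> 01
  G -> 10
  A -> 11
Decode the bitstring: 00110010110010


Decoding step by step:
Bits 00 -> D
Bits 11 -> A
Bits 00 -> D
Bits 10 -> G
Bits 11 -> A
Bits 00 -> D
Bits 10 -> G


Decoded message: DADGADG


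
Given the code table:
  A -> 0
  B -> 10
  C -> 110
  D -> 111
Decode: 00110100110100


Decoding:
0 -> A
0 -> A
110 -> C
10 -> B
0 -> A
110 -> C
10 -> B
0 -> A


Result: AACBACBA


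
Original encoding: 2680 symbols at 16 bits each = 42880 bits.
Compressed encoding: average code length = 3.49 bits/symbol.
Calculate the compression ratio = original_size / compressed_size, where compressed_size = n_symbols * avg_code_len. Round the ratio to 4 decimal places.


original_size = n_symbols * orig_bits = 2680 * 16 = 42880 bits
compressed_size = n_symbols * avg_code_len = 2680 * 3.49 = 9353.2 bits
ratio = original_size / compressed_size = 42880 / 9353.2 = 4.5845

Compression ratio = 4.5845


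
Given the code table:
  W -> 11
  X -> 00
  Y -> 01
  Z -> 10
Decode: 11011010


Decoding:
11 -> W
01 -> Y
10 -> Z
10 -> Z


Result: WYZZ


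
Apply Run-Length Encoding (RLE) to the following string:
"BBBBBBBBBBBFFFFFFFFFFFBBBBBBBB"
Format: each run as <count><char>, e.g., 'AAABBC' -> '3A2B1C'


Scanning runs left to right:
  i=0: run of 'B' x 11 -> '11B'
  i=11: run of 'F' x 11 -> '11F'
  i=22: run of 'B' x 8 -> '8B'

RLE = 11B11F8B


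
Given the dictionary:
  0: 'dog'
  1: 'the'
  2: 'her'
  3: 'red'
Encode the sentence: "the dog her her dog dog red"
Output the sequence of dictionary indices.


Look up each word in the dictionary:
  'the' -> 1
  'dog' -> 0
  'her' -> 2
  'her' -> 2
  'dog' -> 0
  'dog' -> 0
  'red' -> 3

Encoded: [1, 0, 2, 2, 0, 0, 3]


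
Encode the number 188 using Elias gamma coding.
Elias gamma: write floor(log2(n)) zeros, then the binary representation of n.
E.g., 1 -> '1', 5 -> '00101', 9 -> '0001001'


num_bits = floor(log2(188)) + 1 = 8
leading_zeros = num_bits - 1 = 7
binary(188) = 10111100

Elias gamma(188) = '0000000' + '10111100' = 000000010111100 (15 bits)


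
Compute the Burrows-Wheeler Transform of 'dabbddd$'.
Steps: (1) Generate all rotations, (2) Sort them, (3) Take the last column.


Rotations (sorted):
  0: $dabbddd -> last char: d
  1: abbddd$d -> last char: d
  2: bbddd$da -> last char: a
  3: bddd$dab -> last char: b
  4: d$dabbdd -> last char: d
  5: dabbddd$ -> last char: $
  6: dd$dabbd -> last char: d
  7: ddd$dabb -> last char: b


BWT = ddabd$db


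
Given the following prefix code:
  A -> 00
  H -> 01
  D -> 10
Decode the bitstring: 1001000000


Decoding step by step:
Bits 10 -> D
Bits 01 -> H
Bits 00 -> A
Bits 00 -> A
Bits 00 -> A


Decoded message: DHAAA


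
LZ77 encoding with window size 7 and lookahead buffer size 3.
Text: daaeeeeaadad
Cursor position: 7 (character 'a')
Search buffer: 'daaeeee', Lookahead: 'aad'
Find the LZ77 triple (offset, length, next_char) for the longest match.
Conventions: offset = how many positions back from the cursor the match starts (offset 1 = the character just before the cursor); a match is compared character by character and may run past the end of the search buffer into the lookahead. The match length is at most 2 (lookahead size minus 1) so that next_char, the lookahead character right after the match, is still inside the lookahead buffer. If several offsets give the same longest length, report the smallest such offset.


Try each offset into the search buffer:
  offset=1 (pos 6, char 'e'): match length 0
  offset=2 (pos 5, char 'e'): match length 0
  offset=3 (pos 4, char 'e'): match length 0
  offset=4 (pos 3, char 'e'): match length 0
  offset=5 (pos 2, char 'a'): match length 1
  offset=6 (pos 1, char 'a'): match length 2
  offset=7 (pos 0, char 'd'): match length 0
Longest match has length 2 at offset 6.
next_char = character at position 7 + 2 = 9 -> 'd'

Best match: offset=6, length=2 (matching 'aa' starting at position 1)
LZ77 triple: (6, 2, 'd')


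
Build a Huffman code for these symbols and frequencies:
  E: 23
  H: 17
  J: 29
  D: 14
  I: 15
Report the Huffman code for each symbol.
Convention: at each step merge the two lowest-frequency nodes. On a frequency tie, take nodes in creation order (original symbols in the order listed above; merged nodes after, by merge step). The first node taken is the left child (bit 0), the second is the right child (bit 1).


Huffman tree construction:
Step 1: Merge D(14) + I(15) = 29
Step 2: Merge H(17) + E(23) = 40
Step 3: Merge J(29) + (D+I)(29) = 58
Step 4: Merge (H+E)(40) + (J+(D+I))(58) = 98
Read each symbol's code off the tree from the root (left child = 0, right child = 1).

Codes:
  E: 01 (length 2)
  H: 00 (length 2)
  J: 10 (length 2)
  D: 110 (length 3)
  I: 111 (length 3)
Average code length: 225/98 = 2.2959 bits/symbol


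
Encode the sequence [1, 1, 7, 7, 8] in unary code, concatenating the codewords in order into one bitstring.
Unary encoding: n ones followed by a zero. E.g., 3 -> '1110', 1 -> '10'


Encode each number as n ones followed by a terminating 0:
  1 -> 10 (2 bits)
  1 -> 10 (2 bits)
  7 -> 11111110 (8 bits)
  7 -> 11111110 (8 bits)
  8 -> 111111110 (9 bits)
Total length = 2 + 2 + 8 + 8 + 9 = 29 bits.

Unary([1, 1, 7, 7, 8]) = 10101111111011111110111111110 (29 bits)


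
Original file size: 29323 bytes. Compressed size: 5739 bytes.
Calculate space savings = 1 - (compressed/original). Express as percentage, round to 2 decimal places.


ratio = compressed/original = 5739/29323 = 0.195717
savings = 1 - ratio = 1 - 0.195717 = 0.804283
as a percentage: 0.804283 * 100 = 80.43%

Space savings = 1 - 5739/29323 = 80.43%


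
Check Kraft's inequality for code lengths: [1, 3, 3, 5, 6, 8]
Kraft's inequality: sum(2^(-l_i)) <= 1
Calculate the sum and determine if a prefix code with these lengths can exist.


Sum = 2^(-1) + 2^(-3) + 2^(-3) + 2^(-5) + 2^(-6) + 2^(-8)
    = 0.5 + 0.125 + 0.125 + 0.03125 + 0.015625 + 0.00390625
    = 205/256 = 0.80078125
Since 0.80078125 <= 1, Kraft's inequality IS satisfied.
A prefix code with these lengths CAN exist.

Kraft sum = 0.80078125. Satisfied.


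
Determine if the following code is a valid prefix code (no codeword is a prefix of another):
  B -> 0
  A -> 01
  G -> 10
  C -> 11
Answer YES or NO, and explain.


Checking each pair (does one codeword prefix another?):
  B='0' vs A='01': prefix -- VIOLATION

NO -- this is NOT a valid prefix code. B (0) is a prefix of A (01).


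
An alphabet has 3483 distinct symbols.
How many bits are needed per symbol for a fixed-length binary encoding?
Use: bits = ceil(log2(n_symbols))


log2(3483) = 11.7661
Bracket: 2^11 = 2048 < 3483 <= 2^12 = 4096
So ceil(log2(3483)) = 12

bits = ceil(log2(3483)) = ceil(11.7661) = 12 bits


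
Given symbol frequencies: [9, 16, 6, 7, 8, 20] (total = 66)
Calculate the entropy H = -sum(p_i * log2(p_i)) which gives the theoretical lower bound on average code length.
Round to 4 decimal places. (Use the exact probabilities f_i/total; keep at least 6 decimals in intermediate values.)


Per-symbol terms -p_i * log2(p_i) with p_i = f_i/66:
  p = 9/66 = 0.136364: log2(p) = -2.874469, -p*log2(p) = 0.391973
  p = 16/66 = 0.242424: log2(p) = -2.044394, -p*log2(p) = 0.495611
  p = 6/66 = 0.090909: log2(p) = -3.459432, -p*log2(p) = 0.314494
  p = 7/66 = 0.106061: log2(p) = -3.237039, -p*log2(p) = 0.343322
  p = 8/66 = 0.121212: log2(p) = -3.044394, -p*log2(p) = 0.369017
  p = 20/66 = 0.303030: log2(p) = -1.722466, -p*log2(p) = 0.521959
H = 0.391973 + 0.495611 + 0.314494 + 0.343322 + 0.369017 + 0.521959 = 2.436376

H = 2.4364 bits/symbol


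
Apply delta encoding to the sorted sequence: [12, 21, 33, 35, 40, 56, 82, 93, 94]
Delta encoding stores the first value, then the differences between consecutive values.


First value: 12
Deltas:
  21 - 12 = 9
  33 - 21 = 12
  35 - 33 = 2
  40 - 35 = 5
  56 - 40 = 16
  82 - 56 = 26
  93 - 82 = 11
  94 - 93 = 1


Delta encoded: [12, 9, 12, 2, 5, 16, 26, 11, 1]


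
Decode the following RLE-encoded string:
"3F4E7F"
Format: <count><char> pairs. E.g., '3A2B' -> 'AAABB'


Expanding each <count><char> pair:
  3F -> 'FFF'
  4E -> 'EEEE'
  7F -> 'FFFFFFF'

Decoded = FFFEEEEFFFFFFF


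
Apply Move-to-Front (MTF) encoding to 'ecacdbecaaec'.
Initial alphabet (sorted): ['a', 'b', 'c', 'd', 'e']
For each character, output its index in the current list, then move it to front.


MTF encoding:
'e': index 4 in ['a', 'b', 'c', 'd', 'e'] -> ['e', 'a', 'b', 'c', 'd']
'c': index 3 in ['e', 'a', 'b', 'c', 'd'] -> ['c', 'e', 'a', 'b', 'd']
'a': index 2 in ['c', 'e', 'a', 'b', 'd'] -> ['a', 'c', 'e', 'b', 'd']
'c': index 1 in ['a', 'c', 'e', 'b', 'd'] -> ['c', 'a', 'e', 'b', 'd']
'd': index 4 in ['c', 'a', 'e', 'b', 'd'] -> ['d', 'c', 'a', 'e', 'b']
'b': index 4 in ['d', 'c', 'a', 'e', 'b'] -> ['b', 'd', 'c', 'a', 'e']
'e': index 4 in ['b', 'd', 'c', 'a', 'e'] -> ['e', 'b', 'd', 'c', 'a']
'c': index 3 in ['e', 'b', 'd', 'c', 'a'] -> ['c', 'e', 'b', 'd', 'a']
'a': index 4 in ['c', 'e', 'b', 'd', 'a'] -> ['a', 'c', 'e', 'b', 'd']
'a': index 0 in ['a', 'c', 'e', 'b', 'd'] -> ['a', 'c', 'e', 'b', 'd']
'e': index 2 in ['a', 'c', 'e', 'b', 'd'] -> ['e', 'a', 'c', 'b', 'd']
'c': index 2 in ['e', 'a', 'c', 'b', 'd'] -> ['c', 'e', 'a', 'b', 'd']


Output: [4, 3, 2, 1, 4, 4, 4, 3, 4, 0, 2, 2]


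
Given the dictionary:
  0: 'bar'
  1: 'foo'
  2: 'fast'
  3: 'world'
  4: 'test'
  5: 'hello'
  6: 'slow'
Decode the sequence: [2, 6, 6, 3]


Look up each index in the dictionary:
  2 -> 'fast'
  6 -> 'slow'
  6 -> 'slow'
  3 -> 'world'

Decoded: "fast slow slow world"


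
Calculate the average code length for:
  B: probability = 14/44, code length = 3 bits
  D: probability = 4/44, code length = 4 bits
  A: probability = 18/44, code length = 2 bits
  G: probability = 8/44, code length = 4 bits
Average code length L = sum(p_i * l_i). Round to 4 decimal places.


Weighted contributions p_i * l_i:
  B: (14/44) * 3 = 42/44
  D: (4/44) * 4 = 16/44
  A: (18/44) * 2 = 36/44
  G: (8/44) * 4 = 32/44
Sum = (42 + 16 + 36 + 32)/44 = 126/44

L = 126/44 = 2.8636 bits/symbol


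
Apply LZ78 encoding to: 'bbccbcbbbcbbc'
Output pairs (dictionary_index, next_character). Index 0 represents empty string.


LZ78 encoding steps:
Dictionary: {0: ''}
Step 1: w='' (idx 0), next='b' -> output (0, 'b'), add 'b' as idx 1
Step 2: w='b' (idx 1), next='c' -> output (1, 'c'), add 'bc' as idx 2
Step 3: w='' (idx 0), next='c' -> output (0, 'c'), add 'c' as idx 3
Step 4: w='bc' (idx 2), next='b' -> output (2, 'b'), add 'bcb' as idx 4
Step 5: w='b' (idx 1), next='b' -> output (1, 'b'), add 'bb' as idx 5
Step 6: w='c' (idx 3), next='b' -> output (3, 'b'), add 'cb' as idx 6
Step 7: w='bc' (idx 2), end of input -> output (2, '')


Encoded: [(0, 'b'), (1, 'c'), (0, 'c'), (2, 'b'), (1, 'b'), (3, 'b'), (2, '')]


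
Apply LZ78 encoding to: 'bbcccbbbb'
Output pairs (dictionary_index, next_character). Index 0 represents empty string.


LZ78 encoding steps:
Dictionary: {0: ''}
Step 1: w='' (idx 0), next='b' -> output (0, 'b'), add 'b' as idx 1
Step 2: w='b' (idx 1), next='c' -> output (1, 'c'), add 'bc' as idx 2
Step 3: w='' (idx 0), next='c' -> output (0, 'c'), add 'c' as idx 3
Step 4: w='c' (idx 3), next='b' -> output (3, 'b'), add 'cb' as idx 4
Step 5: w='b' (idx 1), next='b' -> output (1, 'b'), add 'bb' as idx 5
Step 6: w='b' (idx 1), end of input -> output (1, '')


Encoded: [(0, 'b'), (1, 'c'), (0, 'c'), (3, 'b'), (1, 'b'), (1, '')]
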